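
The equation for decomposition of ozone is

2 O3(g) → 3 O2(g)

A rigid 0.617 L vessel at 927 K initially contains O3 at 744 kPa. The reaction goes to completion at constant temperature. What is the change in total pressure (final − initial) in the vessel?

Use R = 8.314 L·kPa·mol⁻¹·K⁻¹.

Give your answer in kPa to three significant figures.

372 kPa

Since T and V are fixed, P_final/P_initial = n_final/n_initial = 3/2.
P_final = (3/2) × 744 = 1116 kPa; ΔP = 1116 − 744 = 372.0 kPa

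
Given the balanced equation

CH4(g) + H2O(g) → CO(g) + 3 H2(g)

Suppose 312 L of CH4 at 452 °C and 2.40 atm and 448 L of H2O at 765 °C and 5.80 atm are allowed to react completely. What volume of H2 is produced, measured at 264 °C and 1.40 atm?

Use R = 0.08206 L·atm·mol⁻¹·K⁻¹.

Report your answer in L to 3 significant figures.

1190 L

n(CH4) = PV/RT = (2.40 × 312) / (0.08206 × 725.15) = 12.58 mol
n(H2O) = PV/RT = (5.80 × 448) / (0.08206 × 1038.15) = 30.50 mol
For 12.58 mol CH4, stoichiometry requires (1/1) × 12.58 = 12.58 mol H2O; 30.50 mol is available, so CH4 is limiting.
n(H2) = (3/1) × 12.58 = 37.74 mol
V(H2) = nRT/P = 37.74 × 0.08206 × 537.15 / 1.40 = 1188 L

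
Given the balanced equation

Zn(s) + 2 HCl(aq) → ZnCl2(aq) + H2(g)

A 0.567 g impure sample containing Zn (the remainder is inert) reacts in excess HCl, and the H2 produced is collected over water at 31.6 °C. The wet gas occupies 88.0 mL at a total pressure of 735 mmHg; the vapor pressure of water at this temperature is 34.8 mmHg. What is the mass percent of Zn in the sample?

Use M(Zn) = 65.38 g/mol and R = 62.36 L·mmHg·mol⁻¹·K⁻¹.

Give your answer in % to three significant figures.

37.4 %

P(H2) = 735 − 34.8 = 700.2 mmHg
n(H2) = PV/RT = (700.2 × 0.08800) / (62.36 × 304.75) = 0.003242 mol
n(Zn) = (1/1) × 0.003242 = 0.003242 mol
m(Zn) = 0.003242 × 65.38 = 0.2120 g
%Zn = 0.2120 / 0.567 × 100 = 37.39%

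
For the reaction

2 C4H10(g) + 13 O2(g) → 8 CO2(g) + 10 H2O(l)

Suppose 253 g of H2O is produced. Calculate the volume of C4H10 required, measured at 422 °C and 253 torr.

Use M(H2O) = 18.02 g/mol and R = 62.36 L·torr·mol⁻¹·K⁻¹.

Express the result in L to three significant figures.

n(H2O) = 253.0 / 18.02 = 14.04 mol
n(C4H10) = (2/10) × 14.04 = 2.808 mol
V = nRT/P = 2.808 × 62.36 × 695.15 / 253 = 481.1 L

481 L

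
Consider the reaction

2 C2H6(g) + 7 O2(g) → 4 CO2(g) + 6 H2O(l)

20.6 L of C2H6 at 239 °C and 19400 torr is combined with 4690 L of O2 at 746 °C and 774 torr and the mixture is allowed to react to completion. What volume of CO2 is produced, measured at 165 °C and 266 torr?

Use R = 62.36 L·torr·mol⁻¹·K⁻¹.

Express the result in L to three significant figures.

2570 L

n(C2H6) = PV/RT = (19400 × 20.6) / (62.36 × 512.15) = 12.51 mol
n(O2) = PV/RT = (774 × 4690) / (62.36 × 1019.15) = 57.12 mol
For 12.51 mol C2H6, stoichiometry requires (7/2) × 12.51 = 43.78 mol O2; 57.12 mol is available, so C2H6 is limiting.
n(CO2) = (4/2) × 12.51 = 25.02 mol
V(CO2) = nRT/P = 25.02 × 62.36 × 438.15 / 266 = 2570 L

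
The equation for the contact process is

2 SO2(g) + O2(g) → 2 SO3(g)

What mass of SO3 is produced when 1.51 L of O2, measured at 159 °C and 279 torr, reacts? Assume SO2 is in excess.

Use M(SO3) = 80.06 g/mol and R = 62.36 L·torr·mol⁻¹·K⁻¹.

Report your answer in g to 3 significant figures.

n(O2) = PV/RT = (279 × 1.51) / (62.36 × 432.15) = 0.01563 mol
n(SO3) = (2/1) × 0.01563 = 0.03126 mol
m(SO3) = 0.03126 × 80.06 = 2.503 g

2.50 g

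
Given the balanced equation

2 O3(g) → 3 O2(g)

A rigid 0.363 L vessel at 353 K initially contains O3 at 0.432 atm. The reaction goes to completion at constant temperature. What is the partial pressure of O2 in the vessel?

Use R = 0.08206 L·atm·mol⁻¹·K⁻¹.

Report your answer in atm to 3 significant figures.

n(O3)₀ = PV/RT = (0.432 × 0.363) / (0.08206 × 353) = 0.005414 mol
n(O2) = (3/2) × 0.005414 = 0.008121 mol
P(O2) = nRT/V = 0.008121 × 0.08206 × 353 / 0.363 = 0.6481 atm

0.648 atm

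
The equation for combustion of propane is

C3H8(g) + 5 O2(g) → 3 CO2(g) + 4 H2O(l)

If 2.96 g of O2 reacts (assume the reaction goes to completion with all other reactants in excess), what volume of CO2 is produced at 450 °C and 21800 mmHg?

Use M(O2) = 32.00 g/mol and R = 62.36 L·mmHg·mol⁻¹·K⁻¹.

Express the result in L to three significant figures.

0.115 L

n(O2) = 2.960 / 32.00 = 0.09250 mol
n(CO2) = (3/5) × 0.09250 = 0.05550 mol
V = nRT/P = 0.05550 × 62.36 × 723.15 / 21800 = 0.1148 L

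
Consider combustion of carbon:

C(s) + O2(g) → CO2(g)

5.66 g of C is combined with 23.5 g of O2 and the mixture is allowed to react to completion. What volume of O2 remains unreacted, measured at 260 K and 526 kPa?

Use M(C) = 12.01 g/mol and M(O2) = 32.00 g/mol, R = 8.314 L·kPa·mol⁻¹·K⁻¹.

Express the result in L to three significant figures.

1.08 L

n(C) = 5.66 / 12.01 = 0.4713 mol
n(O2) = 23.5 / 32.00 = 0.7344 mol
For 0.4713 mol C, stoichiometry requires (1/1) × 0.4713 = 0.4713 mol O2; 0.7344 mol is available, so C is limiting.
n(O2) consumed = (1/1) × 0.4713 = 0.4713 mol; remaining = 0.7344 − 0.4713 = 0.2631 mol
V(O2) = nRT/P = 0.2631 × 8.314 × 260 / 526 = 1.081 L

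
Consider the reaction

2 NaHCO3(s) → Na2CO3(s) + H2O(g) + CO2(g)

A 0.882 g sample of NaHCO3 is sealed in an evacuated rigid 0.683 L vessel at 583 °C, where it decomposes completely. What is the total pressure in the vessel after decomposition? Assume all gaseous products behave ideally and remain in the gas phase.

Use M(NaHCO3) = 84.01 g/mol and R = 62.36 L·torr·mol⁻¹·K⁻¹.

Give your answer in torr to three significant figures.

n(NaHCO3) = 0.882 / 84.01 = 0.01050 mol
n(gas produced) = (2/2) × 0.01050 = 0.01050 mol
P = nRT/V = 0.01050 × 62.36 × 856.15 / 0.683 = 820.8 torr

821 torr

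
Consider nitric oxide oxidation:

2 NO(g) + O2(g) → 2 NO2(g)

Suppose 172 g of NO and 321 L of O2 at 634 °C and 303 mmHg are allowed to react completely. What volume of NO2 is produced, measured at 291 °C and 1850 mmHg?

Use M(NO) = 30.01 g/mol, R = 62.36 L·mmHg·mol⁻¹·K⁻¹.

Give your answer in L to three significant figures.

65.4 L

n(NO) = 172 / 30.01 = 5.731 mol
n(O2) = PV/RT = (303 × 321) / (62.36 × 907.15) = 1.719 mol
For 5.731 mol NO, stoichiometry requires (1/2) × 5.731 = 2.865 mol O2; 1.719 mol is available, so O2 is limiting.
n(NO2) = (2/1) × 1.719 = 3.438 mol
V(NO2) = nRT/P = 3.438 × 62.36 × 564.15 / 1850 = 65.38 L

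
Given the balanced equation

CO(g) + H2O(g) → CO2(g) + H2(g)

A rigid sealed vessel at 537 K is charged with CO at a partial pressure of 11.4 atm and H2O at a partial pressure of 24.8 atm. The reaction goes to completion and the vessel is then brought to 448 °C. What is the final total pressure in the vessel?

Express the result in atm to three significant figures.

48.6 atm

With V and T fixed, P_i ∝ n_i, so the mole ratios apply directly to partial pressures at 537 K.
P(H2O) required for 11.4 atm of CO = (1/1) × 11.4 = 11.40 atm; available 24.8 atm, so CO is limiting.
P(H2O) remaining = 24.8 − (1/1) × 11.4 = 13.40 atm
P(gaseous products) = (1+1)/1 × 11.4 = 22.80 atm
P_total at 537 K = 13.40 + 22.80 = 36.20 atm
Scaling to 448 °C: P = 36.20 × 721.15/537 = 48.61 atm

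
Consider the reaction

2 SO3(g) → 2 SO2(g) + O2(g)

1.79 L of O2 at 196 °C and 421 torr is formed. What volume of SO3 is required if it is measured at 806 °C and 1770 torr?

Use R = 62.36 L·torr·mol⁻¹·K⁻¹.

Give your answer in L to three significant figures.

1.96 L

n(O2) = PV/RT = (421 × 1.79) / (62.36 × 469.15) = 0.02576 mol
n(SO3) = (2/1) × 0.02576 = 0.05152 mol
V = nRT/P = 0.05152 × 62.36 × 1079.15 / 1770 = 1.959 L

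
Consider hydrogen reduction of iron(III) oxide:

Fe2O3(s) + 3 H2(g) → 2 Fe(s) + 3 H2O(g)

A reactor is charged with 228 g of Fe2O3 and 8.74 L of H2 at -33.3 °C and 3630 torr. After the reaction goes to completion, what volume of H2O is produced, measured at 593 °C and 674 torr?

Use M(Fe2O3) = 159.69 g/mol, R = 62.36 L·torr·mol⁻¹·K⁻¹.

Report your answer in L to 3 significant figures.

170 L

n(Fe2O3) = 228 / 159.69 = 1.428 mol
n(H2) = PV/RT = (3630 × 8.74) / (62.36 × 239.85) = 2.121 mol
For 1.428 mol Fe2O3, stoichiometry requires (3/1) × 1.428 = 4.284 mol H2; 2.121 mol is available, so H2 is limiting.
n(H2O) = (3/3) × 2.121 = 2.121 mol
V(H2O) = nRT/P = 2.121 × 62.36 × 866.15 / 674 = 170.0 L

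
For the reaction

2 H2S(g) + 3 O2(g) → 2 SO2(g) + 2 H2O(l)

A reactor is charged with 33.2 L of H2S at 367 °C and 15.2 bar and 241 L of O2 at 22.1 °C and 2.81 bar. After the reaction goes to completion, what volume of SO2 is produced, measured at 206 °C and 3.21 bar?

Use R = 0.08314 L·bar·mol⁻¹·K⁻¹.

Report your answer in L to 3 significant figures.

118 L

n(H2S) = PV/RT = (15.2 × 33.2) / (0.08314 × 640.15) = 9.482 mol
n(O2) = PV/RT = (2.81 × 241) / (0.08314 × 295.25) = 27.59 mol
For 9.482 mol H2S, stoichiometry requires (3/2) × 9.482 = 14.22 mol O2; 27.59 mol is available, so H2S is limiting.
n(SO2) = (2/2) × 9.482 = 9.482 mol
V(SO2) = nRT/P = 9.482 × 0.08314 × 479.15 / 3.21 = 117.7 L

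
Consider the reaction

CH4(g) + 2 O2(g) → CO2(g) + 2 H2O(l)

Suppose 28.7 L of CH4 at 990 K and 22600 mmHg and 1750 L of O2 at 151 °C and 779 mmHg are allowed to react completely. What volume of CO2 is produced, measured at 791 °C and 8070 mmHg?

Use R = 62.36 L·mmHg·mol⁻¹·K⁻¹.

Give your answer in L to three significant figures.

n(CH4) = PV/RT = (22600 × 28.7) / (62.36 × 990) = 10.51 mol
n(O2) = PV/RT = (779 × 1750) / (62.36 × 424.15) = 51.54 mol
For 10.51 mol CH4, stoichiometry requires (2/1) × 10.51 = 21.02 mol O2; 51.54 mol is available, so CH4 is limiting.
n(CO2) = (1/1) × 10.51 = 10.51 mol
V(CO2) = nRT/P = 10.51 × 62.36 × 1064.15 / 8070 = 86.42 L

86.4 L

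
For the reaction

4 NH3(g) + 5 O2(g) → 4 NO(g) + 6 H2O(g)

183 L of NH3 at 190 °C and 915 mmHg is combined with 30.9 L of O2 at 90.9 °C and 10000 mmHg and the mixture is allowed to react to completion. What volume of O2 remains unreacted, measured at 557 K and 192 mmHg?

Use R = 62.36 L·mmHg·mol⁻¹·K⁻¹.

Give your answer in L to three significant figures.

n(NH3) = PV/RT = (915 × 183) / (62.36 × 463.15) = 5.798 mol
n(O2) = PV/RT = (10000 × 30.9) / (62.36 × 364.05) = 13.61 mol
For 5.798 mol NH3, stoichiometry requires (5/4) × 5.798 = 7.248 mol O2; 13.61 mol is available, so NH3 is limiting.
n(O2) consumed = (5/4) × 5.798 = 7.248 mol; remaining = 13.61 − 7.248 = 6.362 mol
V(O2) = nRT/P = 6.362 × 62.36 × 557 / 192 = 1151 L

1150 L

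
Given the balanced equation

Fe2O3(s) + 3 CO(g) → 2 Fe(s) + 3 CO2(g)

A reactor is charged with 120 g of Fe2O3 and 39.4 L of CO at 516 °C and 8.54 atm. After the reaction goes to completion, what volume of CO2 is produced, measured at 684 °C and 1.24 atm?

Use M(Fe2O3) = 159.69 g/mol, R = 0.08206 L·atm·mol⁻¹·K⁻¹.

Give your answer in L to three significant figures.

n(Fe2O3) = 120 / 159.69 = 0.7515 mol
n(CO) = PV/RT = (8.54 × 39.4) / (0.08206 × 789.15) = 5.196 mol
For 0.7515 mol Fe2O3, stoichiometry requires (3/1) × 0.7515 = 2.254 mol CO; 5.196 mol is available, so Fe2O3 is limiting.
n(CO2) = (3/1) × 0.7515 = 2.254 mol
V(CO2) = nRT/P = 2.254 × 0.08206 × 957.15 / 1.24 = 142.8 L

143 L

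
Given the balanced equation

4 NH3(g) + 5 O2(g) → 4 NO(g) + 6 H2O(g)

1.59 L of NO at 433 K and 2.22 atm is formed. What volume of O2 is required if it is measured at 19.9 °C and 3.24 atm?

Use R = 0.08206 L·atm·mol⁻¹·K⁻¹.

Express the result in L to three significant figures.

0.922 L

n(NO) = PV/RT = (2.22 × 1.59) / (0.08206 × 433) = 0.09934 mol
n(O2) = (5/4) × 0.09934 = 0.1242 mol
V = nRT/P = 0.1242 × 0.08206 × 293.05 / 3.24 = 0.9218 L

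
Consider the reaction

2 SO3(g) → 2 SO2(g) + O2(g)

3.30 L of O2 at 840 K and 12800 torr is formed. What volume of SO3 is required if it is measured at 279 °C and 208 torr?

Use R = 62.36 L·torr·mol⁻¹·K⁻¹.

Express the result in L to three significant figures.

n(O2) = PV/RT = (12800 × 3.30) / (62.36 × 840) = 0.8064 mol
n(SO3) = (2/1) × 0.8064 = 1.613 mol
V = nRT/P = 1.613 × 62.36 × 552.15 / 208 = 267.0 L

267 L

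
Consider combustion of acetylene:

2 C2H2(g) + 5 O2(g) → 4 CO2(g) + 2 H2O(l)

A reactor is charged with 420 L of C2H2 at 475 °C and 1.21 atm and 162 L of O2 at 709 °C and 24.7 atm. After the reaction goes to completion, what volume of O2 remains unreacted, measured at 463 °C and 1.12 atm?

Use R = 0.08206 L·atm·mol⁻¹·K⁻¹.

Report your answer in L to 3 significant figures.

n(C2H2) = PV/RT = (1.21 × 420) / (0.08206 × 748.15) = 8.278 mol
n(O2) = PV/RT = (24.7 × 162) / (0.08206 × 982.15) = 49.65 mol
For 8.278 mol C2H2, stoichiometry requires (5/2) × 8.278 = 20.70 mol O2; 49.65 mol is available, so C2H2 is limiting.
n(O2) consumed = (5/2) × 8.278 = 20.70 mol; remaining = 49.65 − 20.70 = 28.95 mol
V(O2) = nRT/P = 28.95 × 0.08206 × 736.15 / 1.12 = 1561 L

1560 L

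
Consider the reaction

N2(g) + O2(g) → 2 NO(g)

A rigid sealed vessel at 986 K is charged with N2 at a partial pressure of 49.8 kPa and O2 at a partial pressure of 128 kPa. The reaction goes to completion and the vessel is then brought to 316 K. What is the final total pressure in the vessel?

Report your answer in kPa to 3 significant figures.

With V and T fixed, P_i ∝ n_i, so the mole ratios apply directly to partial pressures at 986 K.
P(O2) required for 49.8 kPa of N2 = (1/1) × 49.8 = 49.80 kPa; available 128 kPa, so N2 is limiting.
P(O2) remaining = 128 − (1/1) × 49.8 = 78.20 kPa
P(gaseous products) = (2)/1 × 49.8 = 99.60 kPa
P_total at 986 K = 78.20 + 99.60 = 177.8 kPa
Scaling to 316 K: P = 177.8 × 316/986 = 56.98 kPa

57.0 kPa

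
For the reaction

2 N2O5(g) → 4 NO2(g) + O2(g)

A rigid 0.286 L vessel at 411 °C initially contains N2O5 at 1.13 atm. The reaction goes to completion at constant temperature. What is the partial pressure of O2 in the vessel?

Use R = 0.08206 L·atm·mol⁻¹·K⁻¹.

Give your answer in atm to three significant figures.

n(N2O5)₀ = PV/RT = (1.13 × 0.286) / (0.08206 × 684.15) = 0.005757 mol
n(O2) = (1/2) × 0.005757 = 0.002878 mol
P(O2) = nRT/V = 0.002878 × 0.08206 × 684.15 / 0.286 = 0.5649 atm

0.565 atm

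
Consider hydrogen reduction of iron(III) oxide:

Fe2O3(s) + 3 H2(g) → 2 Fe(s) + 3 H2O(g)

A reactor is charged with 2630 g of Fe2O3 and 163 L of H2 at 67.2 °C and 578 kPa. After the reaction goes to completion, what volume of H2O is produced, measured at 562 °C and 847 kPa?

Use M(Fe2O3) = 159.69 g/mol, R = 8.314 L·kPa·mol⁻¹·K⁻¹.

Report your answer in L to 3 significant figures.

273 L

n(Fe2O3) = 2630 / 159.69 = 16.47 mol
n(H2) = PV/RT = (578 × 163) / (8.314 × 340.35) = 33.30 mol
For 16.47 mol Fe2O3, stoichiometry requires (3/1) × 16.47 = 49.41 mol H2; 33.30 mol is available, so H2 is limiting.
n(H2O) = (3/3) × 33.30 = 33.30 mol
V(H2O) = nRT/P = 33.30 × 8.314 × 835.15 / 847 = 273.0 L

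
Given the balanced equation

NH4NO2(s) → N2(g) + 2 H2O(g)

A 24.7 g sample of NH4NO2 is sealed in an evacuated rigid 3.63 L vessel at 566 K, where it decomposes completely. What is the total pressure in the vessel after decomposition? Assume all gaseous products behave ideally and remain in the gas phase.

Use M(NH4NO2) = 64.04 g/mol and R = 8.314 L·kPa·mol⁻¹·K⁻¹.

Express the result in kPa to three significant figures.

1500 kPa

n(NH4NO2) = 24.7 / 64.04 = 0.3857 mol
n(gas produced) = (3/1) × 0.3857 = 1.157 mol
P = nRT/V = 1.157 × 8.314 × 566 / 3.63 = 1500 kPa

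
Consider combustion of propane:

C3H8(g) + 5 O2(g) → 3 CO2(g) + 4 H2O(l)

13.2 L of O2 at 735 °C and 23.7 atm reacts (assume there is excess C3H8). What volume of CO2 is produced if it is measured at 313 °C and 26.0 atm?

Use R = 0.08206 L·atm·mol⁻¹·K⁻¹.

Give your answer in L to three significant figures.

n(O2) = PV/RT = (23.7 × 13.2) / (0.08206 × 1008.15) = 3.782 mol
n(CO2) = (3/5) × 3.782 = 2.269 mol
V = nRT/P = 2.269 × 0.08206 × 586.15 / 26.0 = 4.198 L

4.20 L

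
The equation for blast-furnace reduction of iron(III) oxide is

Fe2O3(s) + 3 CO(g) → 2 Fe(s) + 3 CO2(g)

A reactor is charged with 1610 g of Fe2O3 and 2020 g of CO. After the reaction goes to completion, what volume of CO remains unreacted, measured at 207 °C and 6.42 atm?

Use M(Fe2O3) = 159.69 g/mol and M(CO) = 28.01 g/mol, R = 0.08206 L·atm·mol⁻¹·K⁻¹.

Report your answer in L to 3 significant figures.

n(Fe2O3) = 1610 / 159.69 = 10.08 mol
n(CO) = 2020 / 28.01 = 72.12 mol
For 10.08 mol Fe2O3, stoichiometry requires (3/1) × 10.08 = 30.24 mol CO; 72.12 mol is available, so Fe2O3 is limiting.
n(CO) consumed = (3/1) × 10.08 = 30.24 mol; remaining = 72.12 − 30.24 = 41.88 mol
V(CO) = nRT/P = 41.88 × 0.08206 × 480.15 / 6.42 = 257.0 L

257 L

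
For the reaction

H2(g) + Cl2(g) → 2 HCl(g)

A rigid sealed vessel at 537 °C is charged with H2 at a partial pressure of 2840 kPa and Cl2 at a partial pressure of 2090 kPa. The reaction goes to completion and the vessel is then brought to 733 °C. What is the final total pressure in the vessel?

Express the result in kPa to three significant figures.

At constant V, partial pressures at 537 °C are proportional to moles, so apply stoichiometry directly to pressures.
P(Cl2) required for 2840 kPa of H2 = (1/1) × 2840 = 2840 kPa; available 2090 kPa, so Cl2 is limiting.
P(H2) remaining = 2840 − (1/1) × 2090 = 750.0 kPa
P(gaseous products) = (2)/1 × 2090 = 4180 kPa
P_total at 537 °C = 750.0 + 4180 = 4930 kPa
Scaling to 733 °C: P = 4930 × 1006.15/810.15 = 6123 kPa

6120 kPa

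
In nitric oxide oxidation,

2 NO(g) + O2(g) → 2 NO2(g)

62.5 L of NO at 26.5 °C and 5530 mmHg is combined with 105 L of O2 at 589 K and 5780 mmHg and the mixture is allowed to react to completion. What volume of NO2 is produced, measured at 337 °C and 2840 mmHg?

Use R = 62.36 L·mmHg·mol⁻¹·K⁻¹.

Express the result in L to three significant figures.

248 L

n(NO) = PV/RT = (5530 × 62.5) / (62.36 × 299.65) = 18.50 mol
n(O2) = PV/RT = (5780 × 105) / (62.36 × 589) = 16.52 mol
For 18.50 mol NO, stoichiometry requires (1/2) × 18.50 = 9.250 mol O2; 16.52 mol is available, so NO is limiting.
n(NO2) = (2/2) × 18.50 = 18.50 mol
V(NO2) = nRT/P = 18.50 × 62.36 × 610.15 / 2840 = 247.9 L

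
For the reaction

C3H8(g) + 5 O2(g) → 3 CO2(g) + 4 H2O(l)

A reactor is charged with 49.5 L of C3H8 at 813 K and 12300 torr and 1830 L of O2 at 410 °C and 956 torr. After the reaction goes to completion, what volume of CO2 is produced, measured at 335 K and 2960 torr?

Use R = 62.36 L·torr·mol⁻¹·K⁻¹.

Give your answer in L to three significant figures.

n(C3H8) = PV/RT = (12300 × 49.5) / (62.36 × 813) = 12.01 mol
n(O2) = PV/RT = (956 × 1830) / (62.36 × 683.15) = 41.07 mol
For 12.01 mol C3H8, stoichiometry requires (5/1) × 12.01 = 60.05 mol O2; 41.07 mol is available, so O2 is limiting.
n(CO2) = (3/5) × 41.07 = 24.64 mol
V(CO2) = nRT/P = 24.64 × 62.36 × 335 / 2960 = 173.9 L

174 L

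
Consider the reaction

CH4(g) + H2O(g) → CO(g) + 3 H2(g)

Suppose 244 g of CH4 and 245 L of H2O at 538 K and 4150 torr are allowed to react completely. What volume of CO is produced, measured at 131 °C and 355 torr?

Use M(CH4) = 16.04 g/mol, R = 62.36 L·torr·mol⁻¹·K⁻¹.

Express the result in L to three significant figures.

n(CH4) = 244 / 16.04 = 15.21 mol
n(H2O) = PV/RT = (4150 × 245) / (62.36 × 538) = 30.31 mol
For 15.21 mol CH4, stoichiometry requires (1/1) × 15.21 = 15.21 mol H2O; 30.31 mol is available, so CH4 is limiting.
n(CO) = (1/1) × 15.21 = 15.21 mol
V(CO) = nRT/P = 15.21 × 62.36 × 404.15 / 355 = 1080 L

1080 L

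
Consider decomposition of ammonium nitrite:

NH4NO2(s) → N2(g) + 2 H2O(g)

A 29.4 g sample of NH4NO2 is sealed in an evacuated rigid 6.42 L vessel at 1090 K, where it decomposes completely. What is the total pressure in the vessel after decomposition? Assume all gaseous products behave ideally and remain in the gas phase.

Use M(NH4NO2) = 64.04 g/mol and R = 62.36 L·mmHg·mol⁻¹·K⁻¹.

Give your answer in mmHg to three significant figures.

14600 mmHg

n(NH4NO2) = 29.4 / 64.04 = 0.4591 mol
n(gas produced) = (3/1) × 0.4591 = 1.377 mol
P = nRT/V = 1.377 × 62.36 × 1090 / 6.42 = 14580 mmHg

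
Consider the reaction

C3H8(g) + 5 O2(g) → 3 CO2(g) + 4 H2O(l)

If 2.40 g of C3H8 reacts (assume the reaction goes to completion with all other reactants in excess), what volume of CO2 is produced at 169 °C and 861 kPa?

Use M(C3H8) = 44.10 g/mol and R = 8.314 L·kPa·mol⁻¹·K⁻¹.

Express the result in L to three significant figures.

n(C3H8) = 2.400 / 44.10 = 0.05442 mol
n(CO2) = (3/1) × 0.05442 = 0.1633 mol
V = nRT/P = 0.1633 × 8.314 × 442.15 / 861 = 0.6972 L

0.697 L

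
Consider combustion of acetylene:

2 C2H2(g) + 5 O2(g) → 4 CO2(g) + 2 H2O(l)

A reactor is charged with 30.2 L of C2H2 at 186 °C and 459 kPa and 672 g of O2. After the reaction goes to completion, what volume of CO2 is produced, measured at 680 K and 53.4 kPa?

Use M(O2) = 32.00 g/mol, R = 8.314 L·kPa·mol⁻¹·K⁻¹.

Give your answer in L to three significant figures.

769 L

n(C2H2) = PV/RT = (459 × 30.2) / (8.314 × 459.15) = 3.631 mol
n(O2) = 672 / 32.00 = 21.00 mol
For 3.631 mol C2H2, stoichiometry requires (5/2) × 3.631 = 9.077 mol O2; 21.00 mol is available, so C2H2 is limiting.
n(CO2) = (4/2) × 3.631 = 7.262 mol
V(CO2) = nRT/P = 7.262 × 8.314 × 680 / 53.4 = 768.8 L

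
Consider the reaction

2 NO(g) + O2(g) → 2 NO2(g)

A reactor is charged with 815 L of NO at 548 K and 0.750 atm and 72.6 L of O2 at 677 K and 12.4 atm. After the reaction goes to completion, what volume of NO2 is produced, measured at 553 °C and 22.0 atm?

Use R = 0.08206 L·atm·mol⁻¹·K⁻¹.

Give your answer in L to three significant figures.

41.9 L

n(NO) = PV/RT = (0.750 × 815) / (0.08206 × 548) = 13.59 mol
n(O2) = PV/RT = (12.4 × 72.6) / (0.08206 × 677) = 16.20 mol
For 13.59 mol NO, stoichiometry requires (1/2) × 13.59 = 6.795 mol O2; 16.20 mol is available, so NO is limiting.
n(NO2) = (2/2) × 13.59 = 13.59 mol
V(NO2) = nRT/P = 13.59 × 0.08206 × 826.15 / 22.0 = 41.88 L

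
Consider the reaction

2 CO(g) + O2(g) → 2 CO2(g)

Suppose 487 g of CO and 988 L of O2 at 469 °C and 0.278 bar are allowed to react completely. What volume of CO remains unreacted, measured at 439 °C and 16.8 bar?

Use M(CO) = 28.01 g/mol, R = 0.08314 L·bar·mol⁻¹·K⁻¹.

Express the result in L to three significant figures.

29.9 L

n(CO) = 487 / 28.01 = 17.39 mol
n(O2) = PV/RT = (0.278 × 988) / (0.08314 × 742.15) = 4.451 mol
For 17.39 mol CO, stoichiometry requires (1/2) × 17.39 = 8.695 mol O2; 4.451 mol is available, so O2 is limiting.
n(CO) consumed = (2/1) × 4.451 = 8.902 mol; remaining = 17.39 − 8.902 = 8.488 mol
V(CO) = nRT/P = 8.488 × 0.08314 × 712.15 / 16.8 = 29.91 L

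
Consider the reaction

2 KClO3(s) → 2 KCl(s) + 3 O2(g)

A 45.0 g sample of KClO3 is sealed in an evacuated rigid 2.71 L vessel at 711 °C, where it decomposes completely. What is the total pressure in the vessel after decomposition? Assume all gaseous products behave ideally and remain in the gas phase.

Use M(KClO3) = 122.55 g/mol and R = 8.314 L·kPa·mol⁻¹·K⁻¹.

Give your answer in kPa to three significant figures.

1660 kPa

n(KClO3) = 45.0 / 122.55 = 0.3672 mol
n(gas produced) = (3/2) × 0.3672 = 0.5508 mol
P = nRT/V = 0.5508 × 8.314 × 984.15 / 2.71 = 1663 kPa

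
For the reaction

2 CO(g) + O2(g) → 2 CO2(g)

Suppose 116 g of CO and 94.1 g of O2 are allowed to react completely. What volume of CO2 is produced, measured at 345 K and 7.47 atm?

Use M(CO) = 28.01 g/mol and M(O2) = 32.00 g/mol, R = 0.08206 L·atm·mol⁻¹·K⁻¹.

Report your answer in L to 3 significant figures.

15.7 L

n(CO) = 116 / 28.01 = 4.141 mol
n(O2) = 94.1 / 32.00 = 2.941 mol
For 4.141 mol CO, stoichiometry requires (1/2) × 4.141 = 2.071 mol O2; 2.941 mol is available, so CO is limiting.
n(CO2) = (2/2) × 4.141 = 4.141 mol
V(CO2) = nRT/P = 4.141 × 0.08206 × 345 / 7.47 = 15.69 L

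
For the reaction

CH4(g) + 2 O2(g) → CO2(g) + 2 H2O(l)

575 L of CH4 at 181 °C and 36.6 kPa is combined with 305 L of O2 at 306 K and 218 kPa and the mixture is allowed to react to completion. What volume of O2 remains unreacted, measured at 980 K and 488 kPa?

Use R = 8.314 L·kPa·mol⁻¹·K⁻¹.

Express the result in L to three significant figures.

250 L

n(CH4) = PV/RT = (36.6 × 575) / (8.314 × 454.15) = 5.574 mol
n(O2) = PV/RT = (218 × 305) / (8.314 × 306) = 26.14 mol
For 5.574 mol CH4, stoichiometry requires (2/1) × 5.574 = 11.15 mol O2; 26.14 mol is available, so CH4 is limiting.
n(O2) consumed = (2/1) × 5.574 = 11.15 mol; remaining = 26.14 − 11.15 = 14.99 mol
V(O2) = nRT/P = 14.99 × 8.314 × 980 / 488 = 250.3 L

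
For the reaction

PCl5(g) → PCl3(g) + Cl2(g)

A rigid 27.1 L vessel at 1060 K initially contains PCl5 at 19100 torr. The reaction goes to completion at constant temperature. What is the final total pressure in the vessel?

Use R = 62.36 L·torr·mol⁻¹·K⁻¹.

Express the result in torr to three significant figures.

At constant T and V, P ∝ n(gas): 1 mol gas → 2 mol gas.
P_final = (2/1) × 19100 = 38200 torr

38200 torr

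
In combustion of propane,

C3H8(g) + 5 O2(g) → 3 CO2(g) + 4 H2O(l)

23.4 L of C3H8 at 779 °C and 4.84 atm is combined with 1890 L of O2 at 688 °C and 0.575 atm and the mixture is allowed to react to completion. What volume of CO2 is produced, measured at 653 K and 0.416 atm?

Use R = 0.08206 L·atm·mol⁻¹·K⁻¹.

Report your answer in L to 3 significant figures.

507 L

n(C3H8) = PV/RT = (4.84 × 23.4) / (0.08206 × 1052.15) = 1.312 mol
n(O2) = PV/RT = (0.575 × 1890) / (0.08206 × 961.15) = 13.78 mol
For 1.312 mol C3H8, stoichiometry requires (5/1) × 1.312 = 6.560 mol O2; 13.78 mol is available, so C3H8 is limiting.
n(CO2) = (3/1) × 1.312 = 3.936 mol
V(CO2) = nRT/P = 3.936 × 0.08206 × 653 / 0.416 = 507.0 L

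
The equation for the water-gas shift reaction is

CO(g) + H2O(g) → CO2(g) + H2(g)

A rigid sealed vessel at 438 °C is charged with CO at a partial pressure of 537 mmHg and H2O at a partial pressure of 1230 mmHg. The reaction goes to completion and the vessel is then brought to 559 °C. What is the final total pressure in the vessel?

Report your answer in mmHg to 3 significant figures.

At constant V, partial pressures at 438 °C are proportional to moles, so apply stoichiometry directly to pressures.
P(H2O) required for 537 mmHg of CO = (1/1) × 537 = 537.0 mmHg; available 1230 mmHg, so CO is limiting.
P(H2O) remaining = 1230 − (1/1) × 537 = 693.0 mmHg
P(gaseous products) = (1+1)/1 × 537 = 1074 mmHg
P_total at 438 °C = 693.0 + 1074 = 1767 mmHg
Scaling to 559 °C: P = 1767 × 832.15/711.15 = 2068 mmHg

2070 mmHg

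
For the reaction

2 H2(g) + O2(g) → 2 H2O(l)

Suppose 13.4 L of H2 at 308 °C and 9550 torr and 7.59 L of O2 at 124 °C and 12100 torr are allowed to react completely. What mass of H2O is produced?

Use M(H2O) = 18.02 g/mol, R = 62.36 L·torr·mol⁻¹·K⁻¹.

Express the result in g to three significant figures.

63.6 g

n(H2) = PV/RT = (9550 × 13.4) / (62.36 × 581.15) = 3.531 mol
n(O2) = PV/RT = (12100 × 7.59) / (62.36 × 397.15) = 3.708 mol
For 3.531 mol H2, stoichiometry requires (1/2) × 3.531 = 1.766 mol O2; 3.708 mol is available, so H2 is limiting.
n(H2O) = (2/2) × 3.531 = 3.531 mol
m(H2O) = 3.531 × 18.02 = 63.63 g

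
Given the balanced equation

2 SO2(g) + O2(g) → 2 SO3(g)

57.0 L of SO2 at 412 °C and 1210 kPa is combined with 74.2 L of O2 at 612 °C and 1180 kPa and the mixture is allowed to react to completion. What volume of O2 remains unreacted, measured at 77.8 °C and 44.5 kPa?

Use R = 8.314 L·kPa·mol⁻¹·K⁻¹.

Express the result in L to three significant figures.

n(SO2) = PV/RT = (1210 × 57.0) / (8.314 × 685.15) = 12.11 mol
n(O2) = PV/RT = (1180 × 74.2) / (8.314 × 885.15) = 11.90 mol
For 12.11 mol SO2, stoichiometry requires (1/2) × 12.11 = 6.055 mol O2; 11.90 mol is available, so SO2 is limiting.
n(O2) consumed = (1/2) × 12.11 = 6.055 mol; remaining = 11.90 − 6.055 = 5.845 mol
V(O2) = nRT/P = 5.845 × 8.314 × 350.95 / 44.5 = 383.2 L

383 L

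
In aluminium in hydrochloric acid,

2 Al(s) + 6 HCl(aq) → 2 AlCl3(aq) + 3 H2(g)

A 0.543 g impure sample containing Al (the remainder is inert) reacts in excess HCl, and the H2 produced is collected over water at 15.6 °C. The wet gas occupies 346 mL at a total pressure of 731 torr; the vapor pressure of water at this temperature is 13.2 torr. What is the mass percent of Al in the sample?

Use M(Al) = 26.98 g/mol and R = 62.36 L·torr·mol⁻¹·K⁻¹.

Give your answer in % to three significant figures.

45.7 %

P(H2) = 731 − 13.2 = 717.8 torr
n(H2) = PV/RT = (717.8 × 0.3460) / (62.36 × 288.75) = 0.01379 mol
n(Al) = (2/3) × 0.01379 = 0.009193 mol
m(Al) = 0.009193 × 26.98 = 0.2480 g
%Al = 0.2480 / 0.543 × 100 = 45.67%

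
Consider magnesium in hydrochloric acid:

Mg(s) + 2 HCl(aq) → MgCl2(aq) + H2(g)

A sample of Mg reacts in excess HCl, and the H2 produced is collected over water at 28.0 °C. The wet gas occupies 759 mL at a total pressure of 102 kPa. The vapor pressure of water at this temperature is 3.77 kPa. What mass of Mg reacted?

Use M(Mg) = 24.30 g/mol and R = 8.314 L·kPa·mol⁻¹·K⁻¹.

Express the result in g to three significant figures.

0.724 g

P(H2) = 102 − 3.77 = 98.23 kPa
n(H2) = PV/RT = (98.23 × 0.7590) / (8.314 × 301.15) = 0.02978 mol
n(Mg) = (1/1) × 0.02978 = 0.02978 mol
m(Mg) = 0.02978 × 24.30 = 0.7237 g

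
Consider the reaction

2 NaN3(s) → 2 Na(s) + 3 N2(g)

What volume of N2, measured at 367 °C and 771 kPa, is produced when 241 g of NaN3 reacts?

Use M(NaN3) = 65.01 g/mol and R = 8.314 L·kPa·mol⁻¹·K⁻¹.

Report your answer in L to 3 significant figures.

38.4 L

n(NaN3) = 241.0 / 65.01 = 3.707 mol
n(N2) = (3/2) × 3.707 = 5.560 mol
V = nRT/P = 5.560 × 8.314 × 640.15 / 771 = 38.38 L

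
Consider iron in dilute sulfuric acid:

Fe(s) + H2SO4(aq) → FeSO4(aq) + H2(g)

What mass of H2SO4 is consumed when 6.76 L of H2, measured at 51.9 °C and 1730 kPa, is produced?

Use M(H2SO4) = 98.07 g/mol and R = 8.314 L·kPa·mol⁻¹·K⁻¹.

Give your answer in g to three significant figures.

424 g

n(H2) = PV/RT = (1730 × 6.76) / (8.314 × 325.05) = 4.327 mol
n(H2SO4) = (1/1) × 4.327 = 4.327 mol
m(H2SO4) = 4.327 × 98.07 = 424.3 g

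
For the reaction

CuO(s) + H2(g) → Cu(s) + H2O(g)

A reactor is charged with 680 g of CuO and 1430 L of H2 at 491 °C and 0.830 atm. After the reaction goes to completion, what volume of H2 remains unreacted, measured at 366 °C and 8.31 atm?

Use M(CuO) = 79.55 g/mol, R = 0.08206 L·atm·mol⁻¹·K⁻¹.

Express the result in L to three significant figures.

n(CuO) = 680 / 79.55 = 8.548 mol
n(H2) = PV/RT = (0.830 × 1430) / (0.08206 × 764.15) = 18.93 mol
For 8.548 mol CuO, stoichiometry requires (1/1) × 8.548 = 8.548 mol H2; 18.93 mol is available, so CuO is limiting.
n(H2) consumed = (1/1) × 8.548 = 8.548 mol; remaining = 18.93 − 8.548 = 10.38 mol
V(H2) = nRT/P = 10.38 × 0.08206 × 639.15 / 8.31 = 65.51 L

65.5 L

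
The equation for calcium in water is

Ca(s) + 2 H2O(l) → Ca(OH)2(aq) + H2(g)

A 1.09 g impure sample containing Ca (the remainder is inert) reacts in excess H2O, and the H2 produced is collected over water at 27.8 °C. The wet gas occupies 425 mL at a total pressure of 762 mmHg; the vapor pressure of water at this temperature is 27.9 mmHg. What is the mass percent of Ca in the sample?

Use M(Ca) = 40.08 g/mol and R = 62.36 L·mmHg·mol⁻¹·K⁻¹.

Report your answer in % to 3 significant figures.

61.1 %

P(H2) = 762 − 27.9 = 734.1 mmHg
n(H2) = PV/RT = (734.1 × 0.4250) / (62.36 × 300.95) = 0.01662 mol
n(Ca) = (1/1) × 0.01662 = 0.01662 mol
m(Ca) = 0.01662 × 40.08 = 0.6661 g
%Ca = 0.6661 / 1.09 × 100 = 61.11%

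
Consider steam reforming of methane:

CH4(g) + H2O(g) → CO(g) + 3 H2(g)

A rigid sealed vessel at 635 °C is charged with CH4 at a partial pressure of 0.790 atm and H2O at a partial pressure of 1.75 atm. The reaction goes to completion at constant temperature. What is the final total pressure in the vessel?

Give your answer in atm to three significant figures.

Because the vessel is rigid and T is held at 635 °C, work the stoichiometry in partial pressures (P_i = n_iRT/V).
P(H2O) required for 0.790 atm of CH4 = (1/1) × 0.790 = 0.7900 atm; available 1.75 atm, so CH4 is limiting.
P(H2O) remaining = 1.75 − (1/1) × 0.790 = 0.9600 atm
P(gaseous products) = (1+3)/1 × 0.790 = 3.160 atm
P_total at 635 °C = 0.9600 + 3.160 = 4.120 atm

4.12 atm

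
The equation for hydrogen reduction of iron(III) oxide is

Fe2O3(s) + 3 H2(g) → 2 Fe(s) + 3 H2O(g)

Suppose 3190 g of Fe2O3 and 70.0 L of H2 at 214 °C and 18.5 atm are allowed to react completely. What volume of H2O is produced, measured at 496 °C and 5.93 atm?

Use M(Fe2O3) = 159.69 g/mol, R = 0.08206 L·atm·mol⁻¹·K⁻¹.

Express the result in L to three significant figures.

345 L

n(Fe2O3) = 3190 / 159.69 = 19.98 mol
n(H2) = PV/RT = (18.5 × 70.0) / (0.08206 × 487.15) = 32.39 mol
For 19.98 mol Fe2O3, stoichiometry requires (3/1) × 19.98 = 59.94 mol H2; 32.39 mol is available, so H2 is limiting.
n(H2O) = (3/3) × 32.39 = 32.39 mol
V(H2O) = nRT/P = 32.39 × 0.08206 × 769.15 / 5.93 = 344.7 L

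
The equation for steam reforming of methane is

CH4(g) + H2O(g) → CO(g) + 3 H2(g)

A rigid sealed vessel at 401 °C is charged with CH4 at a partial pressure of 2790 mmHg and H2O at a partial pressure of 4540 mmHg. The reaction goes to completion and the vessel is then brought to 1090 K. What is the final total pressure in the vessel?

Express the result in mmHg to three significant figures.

20900 mmHg

Because the vessel is rigid and T is held at 401 °C, work the stoichiometry in partial pressures (P_i = n_iRT/V).
P(H2O) required for 2790 mmHg of CH4 = (1/1) × 2790 = 2790 mmHg; available 4540 mmHg, so CH4 is limiting.
P(H2O) remaining = 4540 − (1/1) × 2790 = 1750 mmHg
P(gaseous products) = (1+3)/1 × 2790 = 11160 mmHg
P_total at 401 °C = 1750 + 11160 = 12910 mmHg
Scaling to 1090 K: P = 12910 × 1090/674.15 = 20870 mmHg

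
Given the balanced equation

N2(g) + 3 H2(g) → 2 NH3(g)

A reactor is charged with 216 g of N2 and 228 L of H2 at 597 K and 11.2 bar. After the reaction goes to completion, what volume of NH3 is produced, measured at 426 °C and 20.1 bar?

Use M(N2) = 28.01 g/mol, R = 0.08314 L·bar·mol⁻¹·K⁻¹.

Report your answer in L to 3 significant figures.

44.6 L

n(N2) = 216 / 28.01 = 7.712 mol
n(H2) = PV/RT = (11.2 × 228) / (0.08314 × 597) = 51.45 mol
For 7.712 mol N2, stoichiometry requires (3/1) × 7.712 = 23.14 mol H2; 51.45 mol is available, so N2 is limiting.
n(NH3) = (2/1) × 7.712 = 15.42 mol
V(NH3) = nRT/P = 15.42 × 0.08314 × 699.15 / 20.1 = 44.59 L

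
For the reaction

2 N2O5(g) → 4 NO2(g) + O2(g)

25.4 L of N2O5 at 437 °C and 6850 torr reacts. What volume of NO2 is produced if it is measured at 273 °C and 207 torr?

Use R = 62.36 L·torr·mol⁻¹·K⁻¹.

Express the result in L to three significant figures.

n(N2O5) = PV/RT = (6850 × 25.4) / (62.36 × 710.15) = 3.929 mol
n(NO2) = (4/2) × 3.929 = 7.858 mol
V = nRT/P = 7.858 × 62.36 × 546.15 / 207 = 1293 L

1290 L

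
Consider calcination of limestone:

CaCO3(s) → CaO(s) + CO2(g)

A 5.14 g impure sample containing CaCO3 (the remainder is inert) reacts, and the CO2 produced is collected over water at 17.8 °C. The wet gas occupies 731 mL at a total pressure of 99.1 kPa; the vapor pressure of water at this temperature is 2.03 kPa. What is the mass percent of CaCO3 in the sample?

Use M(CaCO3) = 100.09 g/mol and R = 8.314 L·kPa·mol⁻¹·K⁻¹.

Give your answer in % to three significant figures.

P(CO2) = 99.1 − 2.03 = 97.07 kPa
n(CO2) = PV/RT = (97.07 × 0.7310) / (8.314 × 290.95) = 0.02933 mol
n(CaCO3) = (1/1) × 0.02933 = 0.02933 mol
m(CaCO3) = 0.02933 × 100.09 = 2.936 g
%CaCO3 = 2.936 / 5.14 × 100 = 57.12%

57.1 %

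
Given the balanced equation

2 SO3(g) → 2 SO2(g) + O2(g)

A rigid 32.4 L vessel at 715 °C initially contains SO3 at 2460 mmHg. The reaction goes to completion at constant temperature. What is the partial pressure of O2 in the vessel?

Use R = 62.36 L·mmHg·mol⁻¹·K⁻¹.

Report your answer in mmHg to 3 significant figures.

1230 mmHg

n(SO3)₀ = PV/RT = (2460 × 32.4) / (62.36 × 988.15) = 1.293 mol
n(O2) = (1/2) × 1.293 = 0.6465 mol
P(O2) = nRT/V = 0.6465 × 62.36 × 988.15 / 32.4 = 1230 mmHg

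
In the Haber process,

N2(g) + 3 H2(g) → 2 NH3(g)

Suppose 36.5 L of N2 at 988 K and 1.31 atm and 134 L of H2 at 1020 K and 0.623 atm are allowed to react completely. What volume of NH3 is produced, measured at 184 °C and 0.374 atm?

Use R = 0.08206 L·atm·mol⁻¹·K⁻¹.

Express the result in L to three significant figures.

66.7 L

n(N2) = PV/RT = (1.31 × 36.5) / (0.08206 × 988) = 0.5898 mol
n(H2) = PV/RT = (0.623 × 134) / (0.08206 × 1020) = 0.9974 mol
For 0.5898 mol N2, stoichiometry requires (3/1) × 0.5898 = 1.769 mol H2; 0.9974 mol is available, so H2 is limiting.
n(NH3) = (2/3) × 0.9974 = 0.6649 mol
V(NH3) = nRT/P = 0.6649 × 0.08206 × 457.15 / 0.374 = 66.69 L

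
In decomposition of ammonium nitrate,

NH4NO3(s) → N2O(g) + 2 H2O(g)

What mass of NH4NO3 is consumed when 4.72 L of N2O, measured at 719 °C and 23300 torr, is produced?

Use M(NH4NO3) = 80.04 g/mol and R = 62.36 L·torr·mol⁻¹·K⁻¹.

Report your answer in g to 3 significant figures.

142 g

n(N2O) = PV/RT = (23300 × 4.72) / (62.36 × 992.15) = 1.778 mol
n(NH4NO3) = (1/1) × 1.778 = 1.778 mol
m(NH4NO3) = 1.778 × 80.04 = 142.3 g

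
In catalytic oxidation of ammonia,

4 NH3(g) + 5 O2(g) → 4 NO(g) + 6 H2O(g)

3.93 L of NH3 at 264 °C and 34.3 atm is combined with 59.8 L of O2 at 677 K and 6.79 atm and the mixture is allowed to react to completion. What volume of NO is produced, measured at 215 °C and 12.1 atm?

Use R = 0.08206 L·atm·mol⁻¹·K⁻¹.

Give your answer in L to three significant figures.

n(NH3) = PV/RT = (34.3 × 3.93) / (0.08206 × 537.15) = 3.058 mol
n(O2) = PV/RT = (6.79 × 59.8) / (0.08206 × 677) = 7.309 mol
For 3.058 mol NH3, stoichiometry requires (5/4) × 3.058 = 3.822 mol O2; 7.309 mol is available, so NH3 is limiting.
n(NO) = (4/4) × 3.058 = 3.058 mol
V(NO) = nRT/P = 3.058 × 0.08206 × 488.15 / 12.1 = 10.12 L

10.1 L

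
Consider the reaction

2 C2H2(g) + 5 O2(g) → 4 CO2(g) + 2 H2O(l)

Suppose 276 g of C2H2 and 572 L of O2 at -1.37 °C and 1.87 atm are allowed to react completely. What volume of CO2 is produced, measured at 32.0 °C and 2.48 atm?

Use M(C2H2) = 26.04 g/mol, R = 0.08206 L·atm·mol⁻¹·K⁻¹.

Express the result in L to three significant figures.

214 L

n(C2H2) = 276 / 26.04 = 10.60 mol
n(O2) = PV/RT = (1.87 × 572) / (0.08206 × 271.78) = 47.96 mol
For 10.60 mol C2H2, stoichiometry requires (5/2) × 10.60 = 26.50 mol O2; 47.96 mol is available, so C2H2 is limiting.
n(CO2) = (4/2) × 10.60 = 21.20 mol
V(CO2) = nRT/P = 21.20 × 0.08206 × 305.15 / 2.48 = 214.1 L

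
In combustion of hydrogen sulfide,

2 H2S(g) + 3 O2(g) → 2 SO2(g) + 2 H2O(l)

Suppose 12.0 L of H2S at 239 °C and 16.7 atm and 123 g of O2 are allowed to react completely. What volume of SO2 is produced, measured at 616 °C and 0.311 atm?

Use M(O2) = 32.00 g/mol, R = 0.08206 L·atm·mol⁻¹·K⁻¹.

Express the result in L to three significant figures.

n(H2S) = PV/RT = (16.7 × 12.0) / (0.08206 × 512.15) = 4.768 mol
n(O2) = 123 / 32.00 = 3.844 mol
For 4.768 mol H2S, stoichiometry requires (3/2) × 4.768 = 7.152 mol O2; 3.844 mol is available, so O2 is limiting.
n(SO2) = (2/3) × 3.844 = 2.563 mol
V(SO2) = nRT/P = 2.563 × 0.08206 × 889.15 / 0.311 = 601.3 L

601 L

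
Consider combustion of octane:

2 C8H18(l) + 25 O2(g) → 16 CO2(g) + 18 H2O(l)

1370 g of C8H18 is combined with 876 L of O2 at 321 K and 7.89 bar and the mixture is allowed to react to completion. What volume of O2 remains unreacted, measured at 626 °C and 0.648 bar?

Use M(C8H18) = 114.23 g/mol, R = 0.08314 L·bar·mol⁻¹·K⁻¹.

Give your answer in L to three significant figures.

12600 L

n(C8H18) = 1370 / 114.23 = 11.99 mol
n(O2) = PV/RT = (7.89 × 876) / (0.08314 × 321) = 259.0 mol
For 11.99 mol C8H18, stoichiometry requires (25/2) × 11.99 = 149.9 mol O2; 259.0 mol is available, so C8H18 is limiting.
n(O2) consumed = (25/2) × 11.99 = 149.9 mol; remaining = 259.0 − 149.9 = 109.1 mol
V(O2) = nRT/P = 109.1 × 0.08314 × 899.15 / 0.648 = 12590 L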